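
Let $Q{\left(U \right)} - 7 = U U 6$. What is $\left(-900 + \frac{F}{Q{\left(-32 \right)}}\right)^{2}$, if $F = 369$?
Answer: $\frac{30642103451961}{37834801} \approx 8.0989 \cdot 10^{5}$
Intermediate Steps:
$Q{\left(U \right)} = 7 + 6 U^{2}$ ($Q{\left(U \right)} = 7 + U U 6 = 7 + U^{2} \cdot 6 = 7 + 6 U^{2}$)
$\left(-900 + \frac{F}{Q{\left(-32 \right)}}\right)^{2} = \left(-900 + \frac{369}{7 + 6 \left(-32\right)^{2}}\right)^{2} = \left(-900 + \frac{369}{7 + 6 \cdot 1024}\right)^{2} = \left(-900 + \frac{369}{7 + 6144}\right)^{2} = \left(-900 + \frac{369}{6151}\right)^{2} = \left(- \frac{5535531}{6151}\right)^{2} = \frac{30642103451961}{37834801}$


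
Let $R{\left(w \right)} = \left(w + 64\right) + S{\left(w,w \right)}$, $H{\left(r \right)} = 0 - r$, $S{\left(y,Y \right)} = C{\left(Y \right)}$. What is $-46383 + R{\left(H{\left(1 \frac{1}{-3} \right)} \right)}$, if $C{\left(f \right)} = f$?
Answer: $- \frac{138955}{3} \approx -46318.0$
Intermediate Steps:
$S{\left(y,Y \right)} = Y$
$H{\left(r \right)} = - r$
$R{\left(w \right)} = 64 + 2 w$ ($R{\left(w \right)} = \left(w + 64\right) + w = \left(64 + w\right) + w = 64 + 2 w$)
$-46383 + R{\left(H{\left(1 \frac{1}{-3} \right)} \right)} = -46383 + \left(64 + 2 \left(- \frac{1}{-3}\right)\right) = -46383 + \left(64 + 2 \left(- \frac{1 \left(-1\right)}{3}\right)\right) = -46383 + \left(64 + 2 \left(\left(-1\right) \left(- \frac{1}{3}\right)\right)\right) = -46383 + \left(64 + 2 \cdot \frac{1}{3}\right) = -46383 + \left(64 + \frac{2}{3}\right) = -46383 + \frac{194}{3} = - \frac{138955}{3}$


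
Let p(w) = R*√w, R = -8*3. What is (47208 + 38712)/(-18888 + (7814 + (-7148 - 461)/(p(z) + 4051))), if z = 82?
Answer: -2224576474514400/286768509813751 + 2241480960*√82/286768509813751 ≈ -7.7573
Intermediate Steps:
R = -24
p(w) = -24*√w
(47208 + 38712)/(-18888 + (7814 + (-7148 - 461)/(p(z) + 4051))) = (47208 + 38712)/(-18888 + (7814 + (-7148 - 461)/(-24*√82 + 4051))) = 85920/(-18888 + (7814 - 7609/(4051 - 24*√82))) = 85920/(-11074 - 7609/(4051 - 24*√82))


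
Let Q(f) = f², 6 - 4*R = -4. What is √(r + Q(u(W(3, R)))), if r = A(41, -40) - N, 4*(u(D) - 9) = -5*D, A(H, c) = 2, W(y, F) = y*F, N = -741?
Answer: √47561/8 ≈ 27.261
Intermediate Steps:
R = 5/2 (R = 3/2 - ¼*(-4) = 3/2 + 1 = 5/2 ≈ 2.5000)
W(y, F) = F*y
u(D) = 9 - 5*D/4 (u(D) = 9 + (-5*D)/4 = 9 - 5*D/4)
r = 743 (r = 2 - 1*(-741) = 2 + 741 = 743)
√(r + Q(u(W(3, R)))) = √(743 + (9 - 25*3/8)²) = √(743 + (9 - 5/4*15/2)²) = √(743 + (9 - 75/8)²) = √(743 + (-3/8)²) = √(743 + 9/64) = √(47561/64) = √47561/8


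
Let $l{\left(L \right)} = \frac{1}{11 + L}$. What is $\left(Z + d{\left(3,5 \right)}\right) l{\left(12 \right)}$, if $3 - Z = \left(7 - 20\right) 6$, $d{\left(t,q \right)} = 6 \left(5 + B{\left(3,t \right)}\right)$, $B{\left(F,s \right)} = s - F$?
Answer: $\frac{111}{23} \approx 4.8261$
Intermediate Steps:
$d{\left(t,q \right)} = 12 + 6 t$ ($d{\left(t,q \right)} = 6 \left(5 + \left(t - 3\right)\right) = 6 \left(5 + \left(-3 + t\right)\right) = 6 \left(2 + t\right) = 12 + 6 t$)
$Z = 81$ ($Z = 3 - \left(7 - 20\right) 6 = 3 - \left(-13\right) 6 = 3 - -78 = 3 + 78 = 81$)
$\left(Z + d{\left(3,5 \right)}\right) l{\left(12 \right)} = \frac{81 + \left(12 + 6 \cdot 3\right)}{11 + 12} = \frac{81 + \left(12 + 18\right)}{23} = \left(81 + 30\right) \frac{1}{23} = 111 \cdot \frac{1}{23} = \frac{111}{23}$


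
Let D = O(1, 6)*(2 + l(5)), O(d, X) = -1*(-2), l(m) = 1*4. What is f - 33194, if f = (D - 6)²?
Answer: -33158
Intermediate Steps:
l(m) = 4
O(d, X) = 2
D = 12 (D = 2*(2 + 4) = 2*6 = 12)
f = 36 (f = (12 - 6)² = 6² = 36)
f - 33194 = 36 - 33194 = -33158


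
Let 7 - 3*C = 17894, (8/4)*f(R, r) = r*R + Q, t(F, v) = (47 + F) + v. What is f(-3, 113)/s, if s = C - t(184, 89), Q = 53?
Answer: 429/18847 ≈ 0.022762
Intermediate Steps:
t(F, v) = 47 + F + v
f(R, r) = 53/2 + R*r/2 (f(R, r) = (r*R + 53)/2 = (R*r + 53)/2 = (53 + R*r)/2 = 53/2 + R*r/2)
C = -17887/3 (C = 7/3 - ⅓*17894 = 7/3 - 17894/3 = -17887/3 ≈ -5962.3)
s = -18847/3 (s = -17887/3 - (47 + 184 + 89) = -17887/3 - 1*320 = -17887/3 - 320 = -18847/3 ≈ -6282.3)
f(-3, 113)/s = (53/2 + (½)*(-3)*113)/(-18847/3) = (53/2 - 339/2)*(-3/18847) = -143*(-3/18847) = 429/18847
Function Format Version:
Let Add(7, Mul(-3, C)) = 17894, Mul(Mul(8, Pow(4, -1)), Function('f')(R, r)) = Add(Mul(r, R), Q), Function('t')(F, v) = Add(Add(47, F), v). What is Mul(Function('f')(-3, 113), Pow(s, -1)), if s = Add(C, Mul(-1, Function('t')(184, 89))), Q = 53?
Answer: Rational(429, 18847) ≈ 0.022762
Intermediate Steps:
Function('t')(F, v) = Add(47, F, v)
Function('f')(R, r) = Add(Rational(53, 2), Mul(Rational(1, 2), R, r)) (Function('f')(R, r) = Mul(Rational(1, 2), Add(Mul(r, R), 53)) = Mul(Rational(1, 2), Add(Mul(R, r), 53)) = Mul(Rational(1, 2), Add(53, Mul(R, r))) = Add(Rational(53, 2), Mul(Rational(1, 2), R, r)))
C = Rational(-17887, 3) (C = Add(Rational(7, 3), Mul(Rational(-1, 3), 17894)) = Add(Rational(7, 3), Rational(-17894, 3)) = Rational(-17887, 3) ≈ -5962.3)
s = Rational(-18847, 3) (s = Add(Rational(-17887, 3), Mul(-1, Add(47, 184, 89))) = Add(Rational(-17887, 3), Mul(-1, 320)) = Add(Rational(-17887, 3), -320) = Rational(-18847, 3) ≈ -6282.3)
Mul(Function('f')(-3, 113), Pow(s, -1)) = Mul(Add(Rational(53, 2), Mul(Rational(1, 2), -3, 113)), Pow(Rational(-18847, 3), -1)) = Mul(Add(Rational(53, 2), Rational(-339, 2)), Rational(-3, 18847)) = Mul(-143, Rational(-3, 18847)) = Rational(429, 18847)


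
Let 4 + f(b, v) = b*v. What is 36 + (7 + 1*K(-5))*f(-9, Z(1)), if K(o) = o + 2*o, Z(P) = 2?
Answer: 212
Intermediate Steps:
K(o) = 3*o
f(b, v) = -4 + b*v
36 + (7 + 1*K(-5))*f(-9, Z(1)) = 36 + (7 + 1*(3*(-5)))*(-4 - 9*2) = 36 + (7 + 1*(-15))*(-4 - 18) = 36 + (7 - 15)*(-22) = 36 - 8*(-22) = 36 + 176 = 212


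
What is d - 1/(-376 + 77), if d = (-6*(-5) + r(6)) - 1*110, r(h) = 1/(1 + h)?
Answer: -167134/2093 ≈ -79.854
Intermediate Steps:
d = -559/7 (d = (-6*(-5) + 1/(1 + 6)) - 1*110 = (30 + 1/7) - 110 = (30 + ⅐) - 110 = 211/7 - 110 = -559/7 ≈ -79.857)
d - 1/(-376 + 77) = -559/7 - 1/(-376 + 77) = -559/7 - 1/(-299) = -559/7 - 1*(-1/299) = -559/7 + 1/299 = -167134/2093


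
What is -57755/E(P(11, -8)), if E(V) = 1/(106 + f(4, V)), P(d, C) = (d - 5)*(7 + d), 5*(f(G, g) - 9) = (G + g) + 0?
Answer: -7935537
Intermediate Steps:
f(G, g) = 9 + G/5 + g/5 (f(G, g) = 9 + ((G + g) + 0)/5 = 9 + (G + g)/5 = 9 + (G/5 + g/5) = 9 + G/5 + g/5)
P(d, C) = (-5 + d)*(7 + d)
E(V) = 1/(579/5 + V/5) (E(V) = 1/(106 + (9 + (⅕)*4 + V/5)) = 1/(106 + (9 + ⅘ + V/5)) = 1/(106 + (49/5 + V/5)) = 1/(579/5 + V/5))
-57755/E(P(11, -8)) = -57755/(5/(579 + (-35 + 11² + 2*11))) = -57755/(5/(579 + (-35 + 121 + 22))) = -57755/(5/(579 + 108)) = -57755/(5/687) = -57755/(5*(1/687)) = -57755/5/687 = -57755*687/5 = -7935537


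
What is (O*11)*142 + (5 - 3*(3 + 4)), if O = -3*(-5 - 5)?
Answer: 46844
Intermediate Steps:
O = 30 (O = -3*(-10) = 30)
(O*11)*142 + (5 - 3*(3 + 4)) = (30*11)*142 + (5 - 3*(3 + 4)) = 330*142 + (5 - 3*7) = 46860 + (5 - 21) = 46860 - 16 = 46844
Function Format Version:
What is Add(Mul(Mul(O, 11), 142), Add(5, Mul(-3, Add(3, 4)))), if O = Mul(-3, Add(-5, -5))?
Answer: 46844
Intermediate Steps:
O = 30 (O = Mul(-3, -10) = 30)
Add(Mul(Mul(O, 11), 142), Add(5, Mul(-3, Add(3, 4)))) = Add(Mul(Mul(30, 11), 142), Add(5, Mul(-3, Add(3, 4)))) = Add(Mul(330, 142), Add(5, Mul(-3, 7))) = Add(46860, Add(5, -21)) = Add(46860, -16) = 46844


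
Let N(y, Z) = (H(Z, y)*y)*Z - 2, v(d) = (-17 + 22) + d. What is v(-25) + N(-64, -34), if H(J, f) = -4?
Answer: -8726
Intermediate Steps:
v(d) = 5 + d
N(y, Z) = -2 - 4*Z*y (N(y, Z) = (-4*y)*Z - 2 = -4*Z*y - 2 = -2 - 4*Z*y)
v(-25) + N(-64, -34) = (5 - 25) + (-2 - 4*(-34)*(-64)) = -20 + (-2 - 8704) = -20 - 8706 = -8726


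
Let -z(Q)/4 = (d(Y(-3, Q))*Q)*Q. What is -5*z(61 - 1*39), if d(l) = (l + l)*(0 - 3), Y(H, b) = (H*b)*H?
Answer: -11499840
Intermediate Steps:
Y(H, b) = b*H²
d(l) = -6*l (d(l) = (2*l)*(-3) = -6*l)
z(Q) = 216*Q³ (z(Q) = -4*(-6*Q*(-3)²)*Q*Q = -4*(-6*Q*9)*Q*Q = -4*(-54*Q)*Q*Q = -4*(-54*Q²)*Q = -(-216)*Q³ = 216*Q³)
-5*z(61 - 1*39) = -1080*(61 - 1*39)³ = -1080*(61 - 39)³ = -1080*22³ = -1080*10648 = -5*2299968 = -11499840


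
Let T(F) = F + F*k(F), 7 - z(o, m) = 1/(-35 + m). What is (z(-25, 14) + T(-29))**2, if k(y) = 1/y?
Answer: 193600/441 ≈ 439.00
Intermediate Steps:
z(o, m) = 7 - 1/(-35 + m)
T(F) = 1 + F (T(F) = F + F/F = F + 1 = 1 + F)
(z(-25, 14) + T(-29))**2 = ((-246 + 7*14)/(-35 + 14) + (1 - 29))**2 = ((-246 + 98)/(-21) - 28)**2 = (-1/21*(-148) - 28)**2 = (148/21 - 28)**2 = (-440/21)**2 = 193600/441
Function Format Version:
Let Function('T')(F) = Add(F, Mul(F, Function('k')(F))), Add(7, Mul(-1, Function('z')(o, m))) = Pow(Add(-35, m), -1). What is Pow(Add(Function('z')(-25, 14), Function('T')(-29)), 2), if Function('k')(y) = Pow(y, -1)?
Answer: Rational(193600, 441) ≈ 439.00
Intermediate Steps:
Function('z')(o, m) = Add(7, Mul(-1, Pow(Add(-35, m), -1)))
Function('T')(F) = Add(1, F) (Function('T')(F) = Add(F, Mul(F, Pow(F, -1))) = Add(F, 1) = Add(1, F))
Pow(Add(Function('z')(-25, 14), Function('T')(-29)), 2) = Pow(Add(Mul(Pow(Add(-35, 14), -1), Add(-246, Mul(7, 14))), Add(1, -29)), 2) = Pow(Add(Mul(Pow(-21, -1), Add(-246, 98)), -28), 2) = Pow(Add(Mul(Rational(-1, 21), -148), -28), 2) = Pow(Add(Rational(148, 21), -28), 2) = Pow(Rational(-440, 21), 2) = Rational(193600, 441)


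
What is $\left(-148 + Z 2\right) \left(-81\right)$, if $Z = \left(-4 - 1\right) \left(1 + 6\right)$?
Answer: $17658$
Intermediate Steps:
$Z = -35$ ($Z = \left(-5\right) 7 = -35$)
$\left(-148 + Z 2\right) \left(-81\right) = \left(-148 - 70\right) \left(-81\right) = \left(-218\right) \left(-81\right) = 17658$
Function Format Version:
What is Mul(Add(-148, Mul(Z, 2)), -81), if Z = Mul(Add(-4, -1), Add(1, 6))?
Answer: 17658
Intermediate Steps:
Z = -35 (Z = Mul(-5, 7) = -35)
Mul(Add(-148, Mul(Z, 2)), -81) = Mul(Add(-148, Mul(-35, 2)), -81) = Mul(Add(-148, -70), -81) = Mul(-218, -81) = 17658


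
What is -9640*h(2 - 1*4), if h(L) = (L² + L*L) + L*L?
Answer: -115680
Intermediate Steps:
h(L) = 3*L² (h(L) = (L² + L²) + L² = 2*L² + L² = 3*L²)
-9640*h(2 - 1*4) = -28920*(2 - 1*4)² = -28920*(2 - 4)² = -28920*(-2)² = -28920*4 = -9640*12 = -115680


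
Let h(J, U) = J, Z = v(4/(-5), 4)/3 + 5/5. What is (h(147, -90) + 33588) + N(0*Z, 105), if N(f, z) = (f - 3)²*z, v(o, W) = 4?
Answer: 34680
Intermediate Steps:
Z = 7/3 (Z = 4/3 + 5/5 = 4*(⅓) + 5*(⅕) = 4/3 + 1 = 7/3 ≈ 2.3333)
N(f, z) = z*(-3 + f)² (N(f, z) = (-3 + f)²*z = z*(-3 + f)²)
(h(147, -90) + 33588) + N(0*Z, 105) = (147 + 33588) + 105*(-3 + 0*(7/3))² = 33735 + 105*(-3 + 0)² = 33735 + 105*(-3)² = 33735 + 105*9 = 33735 + 945 = 34680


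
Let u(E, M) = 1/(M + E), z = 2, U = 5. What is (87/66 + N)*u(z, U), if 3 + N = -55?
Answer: -1247/154 ≈ -8.0974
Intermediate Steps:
N = -58 (N = -3 - 55 = -58)
u(E, M) = 1/(E + M)
(87/66 + N)*u(z, U) = (87/66 - 58)/(2 + 5) = (87*(1/66) - 58)/7 = (29/22 - 58)*(⅐) = -1247/22*⅐ = -1247/154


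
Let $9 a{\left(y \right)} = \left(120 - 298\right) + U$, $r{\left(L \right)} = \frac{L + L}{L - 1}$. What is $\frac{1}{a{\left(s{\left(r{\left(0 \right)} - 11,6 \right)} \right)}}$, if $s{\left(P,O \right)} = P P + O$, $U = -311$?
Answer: $- \frac{3}{163} \approx -0.018405$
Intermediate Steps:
$r{\left(L \right)} = \frac{2 L}{-1 + L}$
$s{\left(P,O \right)} = O + P^{2}$ ($s{\left(P,O \right)} = P^{2} + O = O + P^{2}$)
$a{\left(y \right)} = - \frac{163}{3}$ ($a{\left(y \right)} = \frac{\left(120 - 298\right) - 311}{9} = \frac{-178 - 311}{9} = \frac{1}{9} \left(-489\right) = - \frac{163}{3}$)
$\frac{1}{a{\left(s{\left(r{\left(0 \right)} - 11,6 \right)} \right)}} = \frac{1}{- \frac{163}{3}} = - \frac{3}{163}$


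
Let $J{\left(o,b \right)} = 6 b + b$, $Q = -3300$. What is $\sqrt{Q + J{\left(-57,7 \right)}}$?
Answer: $i \sqrt{3251} \approx 57.018 i$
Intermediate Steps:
$J{\left(o,b \right)} = 7 b$
$\sqrt{Q + J{\left(-57,7 \right)}} = \sqrt{-3300 + 7 \cdot 7} = \sqrt{-3300 + 49} = \sqrt{-3251} = i \sqrt{3251}$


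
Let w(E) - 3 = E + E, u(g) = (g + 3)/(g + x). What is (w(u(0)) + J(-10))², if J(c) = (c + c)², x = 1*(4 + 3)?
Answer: 7991929/49 ≈ 1.6310e+5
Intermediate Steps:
x = 7 (x = 1*7 = 7)
J(c) = 4*c² (J(c) = (2*c)² = 4*c²)
u(g) = (3 + g)/(7 + g) (u(g) = (g + 3)/(g + 7) = (3 + g)/(7 + g))
w(E) = 3 + 2*E (w(E) = 3 + (E + E) = 3 + 2*E)
(w(u(0)) + J(-10))² = ((3 + 2*((3 + 0)/(7 + 0))) + 4*(-10)²)² = ((3 + 2*(3/7)) + 4*100)² = ((3 + 2*((⅐)*3)) + 400)² = ((3 + 2*(3/7)) + 400)² = ((3 + 6/7) + 400)² = (27/7 + 400)² = (2827/7)² = 7991929/49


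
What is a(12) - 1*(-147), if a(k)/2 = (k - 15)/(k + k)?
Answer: 587/4 ≈ 146.75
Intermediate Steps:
a(k) = (-15 + k)/k (a(k) = 2*((k - 15)/(k + k)) = 2*((-15 + k)/((2*k))) = 2*((-15 + k)*(1/(2*k))) = 2*((-15 + k)/(2*k)) = (-15 + k)/k)
a(12) - 1*(-147) = (-15 + 12)/12 - 1*(-147) = (1/12)*(-3) + 147 = -¼ + 147 = 587/4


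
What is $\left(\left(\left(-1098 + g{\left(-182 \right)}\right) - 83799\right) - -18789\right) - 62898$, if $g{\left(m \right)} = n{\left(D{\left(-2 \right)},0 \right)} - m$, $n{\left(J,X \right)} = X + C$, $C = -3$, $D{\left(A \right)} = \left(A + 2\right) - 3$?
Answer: $-128827$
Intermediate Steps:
$D{\left(A \right)} = -1 + A$ ($D{\left(A \right)} = \left(2 + A\right) - 3 = -1 + A$)
$n{\left(J,X \right)} = -3 + X$ ($n{\left(J,X \right)} = X - 3 = -3 + X$)
$g{\left(m \right)} = -3 - m$ ($g{\left(m \right)} = \left(-3 + 0\right) - m = -3 - m$)
$\left(\left(\left(-1098 + g{\left(-182 \right)}\right) - 83799\right) - -18789\right) - 62898 = \left(\left(\left(-1098 - -179\right) - 83799\right) - -18789\right) - 62898 = \left(\left(\left(-1098 + \left(-3 + 182\right)\right) - 83799\right) + 18789\right) - 62898 = \left(\left(\left(-1098 + 179\right) - 83799\right) + 18789\right) - 62898 = \left(\left(-919 - 83799\right) + 18789\right) - 62898 = \left(-84718 + 18789\right) - 62898 = -65929 - 62898 = -128827$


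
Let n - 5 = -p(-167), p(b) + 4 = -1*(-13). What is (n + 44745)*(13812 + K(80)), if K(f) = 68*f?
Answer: 861353732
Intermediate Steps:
p(b) = 9 (p(b) = -4 - 1*(-13) = -4 + 13 = 9)
n = -4 (n = 5 - 1*9 = 5 - 9 = -4)
(n + 44745)*(13812 + K(80)) = (-4 + 44745)*(13812 + 68*80) = 44741*(13812 + 5440) = 44741*19252 = 861353732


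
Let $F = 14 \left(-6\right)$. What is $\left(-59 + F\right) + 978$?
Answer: $835$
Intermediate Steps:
$F = -84$
$\left(-59 + F\right) + 978 = \left(-59 - 84\right) + 978 = -143 + 978 = 835$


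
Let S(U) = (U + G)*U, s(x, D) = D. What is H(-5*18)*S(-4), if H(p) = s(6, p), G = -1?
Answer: -1800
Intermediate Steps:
H(p) = p
S(U) = U*(-1 + U) (S(U) = (U - 1)*U = (-1 + U)*U = U*(-1 + U))
H(-5*18)*S(-4) = (-5*18)*(-4*(-1 - 4)) = -(-360)*(-5) = -90*20 = -1800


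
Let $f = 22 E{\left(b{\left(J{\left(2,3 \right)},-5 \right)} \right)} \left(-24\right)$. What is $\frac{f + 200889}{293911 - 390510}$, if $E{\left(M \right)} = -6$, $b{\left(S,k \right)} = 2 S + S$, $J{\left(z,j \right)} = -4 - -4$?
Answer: $- \frac{204057}{96599} \approx -2.1124$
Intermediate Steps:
$J{\left(z,j \right)} = 0$ ($J{\left(z,j \right)} = -4 + 4 = 0$)
$b{\left(S,k \right)} = 3 S$
$f = 3168$ ($f = 22 \left(-6\right) \left(-24\right) = \left(-132\right) \left(-24\right) = 3168$)
$\frac{f + 200889}{293911 - 390510} = \frac{3168 + 200889}{293911 - 390510} = \frac{204057}{-96599} = 204057 \left(- \frac{1}{96599}\right) = - \frac{204057}{96599}$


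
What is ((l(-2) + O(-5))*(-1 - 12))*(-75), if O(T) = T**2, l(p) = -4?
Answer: 20475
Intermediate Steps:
((l(-2) + O(-5))*(-1 - 12))*(-75) = ((-4 + (-5)**2)*(-1 - 12))*(-75) = ((-4 + 25)*(-13))*(-75) = (21*(-13))*(-75) = -273*(-75) = 20475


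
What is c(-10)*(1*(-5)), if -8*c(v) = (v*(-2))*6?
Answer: 75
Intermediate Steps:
c(v) = 3*v/2 (c(v) = -v*(-2)*6/8 = -(-2*v)*6/8 = -(-3)*v/2 = 3*v/2)
c(-10)*(1*(-5)) = ((3/2)*(-10))*(1*(-5)) = -15*(-5) = 75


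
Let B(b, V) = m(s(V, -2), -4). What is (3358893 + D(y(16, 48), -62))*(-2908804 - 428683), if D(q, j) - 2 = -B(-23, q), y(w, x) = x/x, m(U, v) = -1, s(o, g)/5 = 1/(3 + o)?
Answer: -11210271734352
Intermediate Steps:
s(o, g) = 5/(3 + o)
y(w, x) = 1
B(b, V) = -1
D(q, j) = 3 (D(q, j) = 2 - 1*(-1) = 2 + 1 = 3)
(3358893 + D(y(16, 48), -62))*(-2908804 - 428683) = (3358893 + 3)*(-2908804 - 428683) = 3358896*(-3337487) = -11210271734352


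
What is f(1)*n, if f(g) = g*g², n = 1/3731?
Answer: 1/3731 ≈ 0.00026802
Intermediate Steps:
n = 1/3731 ≈ 0.00026802
f(g) = g³
f(1)*n = 1³*(1/3731) = 1*(1/3731) = 1/3731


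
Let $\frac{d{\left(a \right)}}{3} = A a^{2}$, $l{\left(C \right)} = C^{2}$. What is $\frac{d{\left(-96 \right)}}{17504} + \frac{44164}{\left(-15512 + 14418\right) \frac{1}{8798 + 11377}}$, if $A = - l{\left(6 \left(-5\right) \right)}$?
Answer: $- \frac{446281950}{547} \approx -8.1587 \cdot 10^{5}$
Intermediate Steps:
$A = -900$ ($A = - \left(6 \left(-5\right)\right)^{2} = - \left(-30\right)^{2} = \left(-1\right) 900 = -900$)
$d{\left(a \right)} = - 2700 a^{2}$ ($d{\left(a \right)} = 3 \left(- 900 a^{2}\right) = - 2700 a^{2}$)
$\frac{d{\left(-96 \right)}}{17504} + \frac{44164}{\left(-15512 + 14418\right) \frac{1}{8798 + 11377}} = \frac{\left(-2700\right) \left(-96\right)^{2}}{17504} + \frac{44164}{\left(-15512 + 14418\right) \frac{1}{8798 + 11377}} = \left(-2700\right) 9216 \cdot \frac{1}{17504} + \frac{44164}{\left(-1094\right) \frac{1}{20175}} = \left(-24883200\right) \frac{1}{17504} + \frac{44164}{\left(-1094\right) \frac{1}{20175}} = - \frac{777600}{547} + \frac{44164}{- \frac{1094}{20175}} = - \frac{777600}{547} + 44164 \left(- \frac{20175}{1094}\right) = - \frac{777600}{547} - \frac{445504350}{547} = - \frac{446281950}{547}$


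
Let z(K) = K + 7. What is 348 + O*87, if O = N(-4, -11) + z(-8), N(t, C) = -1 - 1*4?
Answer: -174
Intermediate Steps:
N(t, C) = -5 (N(t, C) = -1 - 4 = -5)
z(K) = 7 + K
O = -6 (O = -5 + (7 - 8) = -5 - 1 = -6)
348 + O*87 = 348 - 6*87 = 348 - 522 = -174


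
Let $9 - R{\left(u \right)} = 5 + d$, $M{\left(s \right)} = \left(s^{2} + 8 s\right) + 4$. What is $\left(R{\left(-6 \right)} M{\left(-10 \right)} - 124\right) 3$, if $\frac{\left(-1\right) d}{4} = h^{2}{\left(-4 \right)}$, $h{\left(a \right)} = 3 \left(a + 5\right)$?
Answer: $2508$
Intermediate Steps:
$M{\left(s \right)} = 4 + s^{2} + 8 s$
$h{\left(a \right)} = 15 + 3 a$ ($h{\left(a \right)} = 3 \left(5 + a\right) = 15 + 3 a$)
$d = -36$ ($d = - 4 \left(15 + 3 \left(-4\right)\right)^{2} = - 4 \left(15 - 12\right)^{2} = - 4 \cdot 3^{2} = \left(-4\right) 9 = -36$)
$R{\left(u \right)} = 40$ ($R{\left(u \right)} = 9 - \left(5 - 36\right) = 9 - -31 = 9 + 31 = 40$)
$\left(R{\left(-6 \right)} M{\left(-10 \right)} - 124\right) 3 = \left(40 \left(4 + \left(-10\right)^{2} + 8 \left(-10\right)\right) - 124\right) 3 = \left(40 \left(4 + 100 - 80\right) - 124\right) 3 = \left(40 \cdot 24 - 124\right) 3 = \left(960 - 124\right) 3 = 836 \cdot 3 = 2508$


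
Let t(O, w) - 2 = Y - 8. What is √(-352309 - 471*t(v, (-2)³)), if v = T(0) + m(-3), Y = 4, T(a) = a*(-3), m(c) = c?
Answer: I*√351367 ≈ 592.76*I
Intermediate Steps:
T(a) = -3*a
v = -3 (v = -3*0 - 3 = 0 - 3 = -3)
t(O, w) = -2 (t(O, w) = 2 + (4 - 8) = 2 - 4 = -2)
√(-352309 - 471*t(v, (-2)³)) = √(-352309 - 471*(-2)) = √(-352309 + 942) = √(-351367) = I*√351367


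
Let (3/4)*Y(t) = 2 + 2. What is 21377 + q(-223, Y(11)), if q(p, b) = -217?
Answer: 21160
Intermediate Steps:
Y(t) = 16/3 (Y(t) = 4*(2 + 2)/3 = (4/3)*4 = 16/3)
21377 + q(-223, Y(11)) = 21377 - 217 = 21160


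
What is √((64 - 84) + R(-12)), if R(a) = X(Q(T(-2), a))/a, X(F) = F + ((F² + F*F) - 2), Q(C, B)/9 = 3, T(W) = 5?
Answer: I*√5169/6 ≈ 11.983*I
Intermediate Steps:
Q(C, B) = 27 (Q(C, B) = 9*3 = 27)
X(F) = -2 + F + 2*F² (X(F) = F + ((F² + F²) - 2) = F + (2*F² - 2) = F + (-2 + 2*F²) = -2 + F + 2*F²)
R(a) = 1483/a (R(a) = (-2 + 27 + 2*27²)/a = (-2 + 27 + 2*729)/a = (-2 + 27 + 1458)/a = 1483/a)
√((64 - 84) + R(-12)) = √((64 - 84) + 1483/(-12)) = √(-20 + 1483*(-1/12)) = √(-20 - 1483/12) = √(-1723/12) = I*√5169/6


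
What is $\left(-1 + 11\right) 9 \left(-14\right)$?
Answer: $-1260$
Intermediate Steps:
$\left(-1 + 11\right) 9 \left(-14\right) = 10 \cdot 9 \left(-14\right) = 90 \left(-14\right) = -1260$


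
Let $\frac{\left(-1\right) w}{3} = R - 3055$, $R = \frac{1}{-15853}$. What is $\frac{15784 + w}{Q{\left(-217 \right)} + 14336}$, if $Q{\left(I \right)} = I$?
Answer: $\frac{395516500}{223828507} \approx 1.7671$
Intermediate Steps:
$R = - \frac{1}{15853} \approx -6.308 \cdot 10^{-5}$
$w = \frac{145292748}{15853}$ ($w = - 3 \left(- \frac{1}{15853} - 3055\right) = \left(-3\right) \left(- \frac{48430916}{15853}\right) = \frac{145292748}{15853} \approx 9165.0$)
$\frac{15784 + w}{Q{\left(-217 \right)} + 14336} = \frac{15784 + \frac{145292748}{15853}}{-217 + 14336} = \frac{395516500}{15853 \cdot 14119} = \frac{395516500}{15853} \cdot \frac{1}{14119} = \frac{395516500}{223828507}$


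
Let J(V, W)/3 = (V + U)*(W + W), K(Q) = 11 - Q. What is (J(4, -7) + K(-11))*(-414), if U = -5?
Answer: -26496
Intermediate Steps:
J(V, W) = 6*W*(-5 + V) (J(V, W) = 3*((V - 5)*(W + W)) = 3*((-5 + V)*(2*W)) = 3*(2*W*(-5 + V)) = 6*W*(-5 + V))
(J(4, -7) + K(-11))*(-414) = (6*(-7)*(-5 + 4) + (11 - 1*(-11)))*(-414) = (6*(-7)*(-1) + (11 + 11))*(-414) = (42 + 22)*(-414) = 64*(-414) = -26496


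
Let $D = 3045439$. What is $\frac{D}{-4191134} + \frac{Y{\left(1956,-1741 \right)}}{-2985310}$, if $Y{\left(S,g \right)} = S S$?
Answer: $- \frac{12563294976257}{6255917120770} \approx -2.0082$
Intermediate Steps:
$Y{\left(S,g \right)} = S^{2}$
$\frac{D}{-4191134} + \frac{Y{\left(1956,-1741 \right)}}{-2985310} = \frac{3045439}{-4191134} + \frac{1956^{2}}{-2985310} = 3045439 \left(- \frac{1}{4191134}\right) + 3825936 \left(- \frac{1}{2985310}\right) = - \frac{3045439}{4191134} - \frac{1912968}{1492655} = - \frac{12563294976257}{6255917120770}$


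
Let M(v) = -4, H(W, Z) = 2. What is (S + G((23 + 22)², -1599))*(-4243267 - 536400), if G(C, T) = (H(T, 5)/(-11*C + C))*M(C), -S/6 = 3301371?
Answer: 958601831905894082/10125 ≈ 9.4677e+13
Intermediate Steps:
S = -19808226 (S = -6*3301371 = -19808226)
G(C, T) = 4/(5*C) (G(C, T) = (2/(-11*C + C))*(-4) = (2/(-10*C))*(-4) = (-1/(10*C)*2)*(-4) = -1/(5*C)*(-4) = 4/(5*C))
(S + G((23 + 22)², -1599))*(-4243267 - 536400) = (-19808226 + 4/(5*((23 + 22)²)))*(-4243267 - 536400) = (-19808226 + 4/(5*(45²)))*(-4779667) = (-19808226 + (⅘)/2025)*(-4779667) = (-19808226 + (⅘)*(1/2025))*(-4779667) = (-19808226 + 4/10125)*(-4779667) = -200558288246/10125*(-4779667) = 958601831905894082/10125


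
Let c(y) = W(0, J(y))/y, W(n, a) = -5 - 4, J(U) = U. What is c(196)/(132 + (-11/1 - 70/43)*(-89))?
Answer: -129/3528196 ≈ -3.6563e-5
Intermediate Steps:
W(n, a) = -9
c(y) = -9/y
c(196)/(132 + (-11/1 - 70/43)*(-89)) = (-9/196)/(132 + (-11/1 - 70/43)*(-89)) = (-9*1/196)/(132 + (-11*1 - 70*1/43)*(-89)) = -9/(196*(132 + (-11 - 70/43)*(-89))) = -9/(196*(132 - 543/43*(-89))) = -9/(196*(132 + 48327/43)) = -9/(196*54003/43) = -9/196*43/54003 = -129/3528196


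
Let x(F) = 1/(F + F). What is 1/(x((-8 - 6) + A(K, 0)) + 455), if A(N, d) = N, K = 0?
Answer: 28/12739 ≈ 0.0021980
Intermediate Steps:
x(F) = 1/(2*F)
1/(x((-8 - 6) + A(K, 0)) + 455) = 1/(1/(2*((-8 - 6) + 0)) + 455) = 1/(1/(2*(-14 + 0)) + 455) = 1/((½)/(-14) + 455) = 1/((½)*(-1/14) + 455) = 1/(-1/28 + 455) = 1/(12739/28) = 28/12739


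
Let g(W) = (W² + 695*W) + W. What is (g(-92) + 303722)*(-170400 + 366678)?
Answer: 48707170812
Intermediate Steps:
g(W) = W² + 696*W
(g(-92) + 303722)*(-170400 + 366678) = (-92*(696 - 92) + 303722)*(-170400 + 366678) = (-92*604 + 303722)*196278 = (-55568 + 303722)*196278 = 248154*196278 = 48707170812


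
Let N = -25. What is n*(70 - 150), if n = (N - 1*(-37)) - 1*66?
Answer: 4320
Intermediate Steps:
n = -54 (n = (-25 - 1*(-37)) - 1*66 = (-25 + 37) - 66 = 12 - 66 = -54)
n*(70 - 150) = -54*(70 - 150) = -54*(-80) = 4320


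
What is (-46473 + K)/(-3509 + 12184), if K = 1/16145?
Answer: -750306584/140057875 ≈ -5.3571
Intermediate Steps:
K = 1/16145 ≈ 6.1939e-5
(-46473 + K)/(-3509 + 12184) = (-46473 + 1/16145)/(-3509 + 12184) = -750306584/16145/8675 = -750306584/16145*1/8675 = -750306584/140057875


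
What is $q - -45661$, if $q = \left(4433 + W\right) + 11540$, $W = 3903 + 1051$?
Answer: $66588$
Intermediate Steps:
$W = 4954$
$q = 20927$ ($q = \left(4433 + 4954\right) + 11540 = 9387 + 11540 = 20927$)
$q - -45661 = 20927 - -45661 = 20927 + 45661 = 66588$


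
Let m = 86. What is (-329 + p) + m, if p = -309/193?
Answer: -47208/193 ≈ -244.60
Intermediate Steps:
p = -309/193 (p = -309*1/193 = -309/193 ≈ -1.6010)
(-329 + p) + m = (-329 - 309/193) + 86 = -63806/193 + 86 = -47208/193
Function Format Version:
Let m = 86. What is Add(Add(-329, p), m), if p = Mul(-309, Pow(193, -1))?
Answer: Rational(-47208, 193) ≈ -244.60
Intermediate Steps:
p = Rational(-309, 193) (p = Mul(-309, Rational(1, 193)) = Rational(-309, 193) ≈ -1.6010)
Add(Add(-329, p), m) = Add(Add(-329, Rational(-309, 193)), 86) = Add(Rational(-63806, 193), 86) = Rational(-47208, 193)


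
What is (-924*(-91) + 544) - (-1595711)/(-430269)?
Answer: 36411209221/430269 ≈ 84624.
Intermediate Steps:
(-924*(-91) + 544) - (-1595711)/(-430269) = (84084 + 544) - (-1595711)*(-1)/430269 = 84628 - 1*1595711/430269 = 84628 - 1595711/430269 = 36411209221/430269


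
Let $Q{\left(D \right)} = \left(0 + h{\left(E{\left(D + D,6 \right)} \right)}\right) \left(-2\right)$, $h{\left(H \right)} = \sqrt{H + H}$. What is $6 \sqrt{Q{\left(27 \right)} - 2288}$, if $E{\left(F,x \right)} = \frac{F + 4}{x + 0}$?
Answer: $2 \sqrt{-20592 - 6 \sqrt{174}} \approx 287.55 i$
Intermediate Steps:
$E{\left(F,x \right)} = \frac{4 + F}{x}$
$h{\left(H \right)} = \sqrt{2} \sqrt{H}$ ($h{\left(H \right)} = \sqrt{2 H} = \sqrt{2} \sqrt{H}$)
$Q{\left(D \right)} = - 2 \sqrt{2} \sqrt{\frac{2}{3} + \frac{D}{3}}$ ($Q{\left(D \right)} = \left(0 + \sqrt{2} \sqrt{\frac{4 + \left(D + D\right)}{6}}\right) \left(-2\right) = \left(0 + \sqrt{2} \sqrt{\frac{4 + 2 D}{6}}\right) \left(-2\right) = \left(0 + \sqrt{2} \sqrt{\frac{2}{3} + \frac{D}{3}}\right) \left(-2\right) = \sqrt{2} \sqrt{\frac{2}{3} + \frac{D}{3}} \left(-2\right) = - 2 \sqrt{2} \sqrt{\frac{2}{3} + \frac{D}{3}}$)
$6 \sqrt{Q{\left(27 \right)} - 2288} = 6 \sqrt{- \frac{2 \sqrt{12 + 6 \cdot 27}}{3} - 2288} = 6 \sqrt{- \frac{2 \sqrt{12 + 162}}{3} - 2288} = 6 \sqrt{- \frac{2 \sqrt{174}}{3} - 2288} = 6 \sqrt{-2288 - \frac{2 \sqrt{174}}{3}}$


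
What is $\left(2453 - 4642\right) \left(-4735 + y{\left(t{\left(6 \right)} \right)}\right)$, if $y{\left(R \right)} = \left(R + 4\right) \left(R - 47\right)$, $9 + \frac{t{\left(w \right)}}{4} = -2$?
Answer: $2396955$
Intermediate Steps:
$t{\left(w \right)} = -44$ ($t{\left(w \right)} = -36 + 4 \left(-2\right) = -36 - 8 = -44$)
$y{\left(R \right)} = \left(-47 + R\right) \left(4 + R\right)$ ($y{\left(R \right)} = \left(4 + R\right) \left(-47 + R\right) = \left(-47 + R\right) \left(4 + R\right)$)
$\left(2453 - 4642\right) \left(-4735 + y{\left(t{\left(6 \right)} \right)}\right) = \left(2453 - 4642\right) \left(-4735 - \left(-1704 - 1936\right)\right) = - 2189 \left(-4735 + \left(-188 + 1936 + 1892\right)\right) = - 2189 \left(-4735 + 3640\right) = \left(-2189\right) \left(-1095\right) = 2396955$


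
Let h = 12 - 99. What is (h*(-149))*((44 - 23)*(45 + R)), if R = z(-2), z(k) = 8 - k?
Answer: 14972265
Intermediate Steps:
R = 10 (R = 8 - 1*(-2) = 8 + 2 = 10)
h = -87
(h*(-149))*((44 - 23)*(45 + R)) = (-87*(-149))*((44 - 23)*(45 + 10)) = 12963*(21*55) = 12963*1155 = 14972265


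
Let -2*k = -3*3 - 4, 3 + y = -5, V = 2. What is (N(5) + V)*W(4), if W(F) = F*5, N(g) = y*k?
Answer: -1000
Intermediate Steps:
y = -8 (y = -3 - 5 = -8)
k = 13/2 (k = -(-3*3 - 4)/2 = -(-9 - 4)/2 = -½*(-13) = 13/2 ≈ 6.5000)
N(g) = -52 (N(g) = -8*13/2 = -52)
W(F) = 5*F
(N(5) + V)*W(4) = (-52 + 2)*(5*4) = -50*20 = -1000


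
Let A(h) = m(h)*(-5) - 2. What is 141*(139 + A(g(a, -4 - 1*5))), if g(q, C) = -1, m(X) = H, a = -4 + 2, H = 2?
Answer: 17907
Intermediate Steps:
a = -2
m(X) = 2
A(h) = -12 (A(h) = 2*(-5) - 2 = -10 - 2 = -12)
141*(139 + A(g(a, -4 - 1*5))) = 141*(139 - 12) = 141*127 = 17907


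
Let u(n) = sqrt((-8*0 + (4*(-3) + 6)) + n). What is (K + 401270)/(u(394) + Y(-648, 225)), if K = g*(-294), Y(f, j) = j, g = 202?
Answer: 76923450/50237 - 683764*sqrt(97)/50237 ≈ 1397.2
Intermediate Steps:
u(n) = sqrt(-6 + n) (u(n) = sqrt((0 + (-12 + 6)) + n) = sqrt((0 - 6) + n) = sqrt(-6 + n))
K = -59388 (K = 202*(-294) = -59388)
(K + 401270)/(u(394) + Y(-648, 225)) = (-59388 + 401270)/(sqrt(-6 + 394) + 225) = 341882/(sqrt(388) + 225) = 341882/(2*sqrt(97) + 225) = 341882/(225 + 2*sqrt(97))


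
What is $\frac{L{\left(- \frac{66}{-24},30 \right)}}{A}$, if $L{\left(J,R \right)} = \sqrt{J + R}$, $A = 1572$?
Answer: $\frac{\sqrt{131}}{3144} \approx 0.0036404$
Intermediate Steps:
$\frac{L{\left(- \frac{66}{-24},30 \right)}}{A} = \frac{\sqrt{- \frac{66}{-24} + 30}}{1572} = \sqrt{\left(-66\right) \left(- \frac{1}{24}\right) + 30} \cdot \frac{1}{1572} = \sqrt{\frac{11}{4} + 30} \cdot \frac{1}{1572} = \sqrt{\frac{131}{4}} \cdot \frac{1}{1572} = \frac{\sqrt{131}}{2} \cdot \frac{1}{1572} = \frac{\sqrt{131}}{3144}$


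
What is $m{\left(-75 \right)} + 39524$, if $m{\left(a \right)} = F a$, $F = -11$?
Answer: $40349$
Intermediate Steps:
$m{\left(a \right)} = - 11 a$
$m{\left(-75 \right)} + 39524 = \left(-11\right) \left(-75\right) + 39524 = 825 + 39524 = 40349$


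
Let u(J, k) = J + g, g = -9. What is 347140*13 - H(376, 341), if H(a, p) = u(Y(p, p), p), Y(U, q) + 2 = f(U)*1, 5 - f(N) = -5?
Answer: 4512821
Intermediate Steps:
f(N) = 10 (f(N) = 5 - 1*(-5) = 5 + 5 = 10)
Y(U, q) = 8 (Y(U, q) = -2 + 10*1 = -2 + 10 = 8)
u(J, k) = -9 + J (u(J, k) = J - 9 = -9 + J)
H(a, p) = -1 (H(a, p) = -9 + 8 = -1)
347140*13 - H(376, 341) = 347140*13 - 1*(-1) = 4512820 + 1 = 4512821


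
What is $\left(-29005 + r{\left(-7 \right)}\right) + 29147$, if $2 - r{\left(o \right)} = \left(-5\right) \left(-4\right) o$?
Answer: $284$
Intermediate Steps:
$r{\left(o \right)} = 2 - 20 o$ ($r{\left(o \right)} = 2 - \left(-5\right) \left(-4\right) o = 2 - 20 o$)
$\left(-29005 + r{\left(-7 \right)}\right) + 29147 = \left(-29005 + \left(2 - -140\right)\right) + 29147 = \left(-29005 + \left(2 + 140\right)\right) + 29147 = \left(-29005 + 142\right) + 29147 = -28863 + 29147 = 284$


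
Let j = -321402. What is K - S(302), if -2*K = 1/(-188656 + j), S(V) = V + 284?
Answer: -597787975/1020116 ≈ -586.00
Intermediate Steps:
S(V) = 284 + V
K = 1/1020116 (K = -1/(2*(-188656 - 321402)) = -½/(-510058) = -½*(-1/510058) = 1/1020116 ≈ 9.8028e-7)
K - S(302) = 1/1020116 - (284 + 302) = 1/1020116 - 1*586 = 1/1020116 - 586 = -597787975/1020116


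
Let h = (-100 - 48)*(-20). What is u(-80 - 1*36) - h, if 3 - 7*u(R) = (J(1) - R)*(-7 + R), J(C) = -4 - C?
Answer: -7064/7 ≈ -1009.1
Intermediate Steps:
h = 2960 (h = -148*(-20) = 2960)
u(R) = 3/7 - (-7 + R)*(-5 - R)/7 (u(R) = 3/7 - ((-4 - 1*1) - R)*(-7 + R)/7 = 3/7 - ((-4 - 1) - R)*(-7 + R)/7 = 3/7 - (-5 - R)*(-7 + R)/7 = 3/7 - (-7 + R)*(-5 - R)/7)
u(-80 - 1*36) - h = (-32/7 - 2*(-80 - 1*36)/7 + (-80 - 1*36)**2/7) - 1*2960 = (-32/7 - 2*(-80 - 36)/7 + (-80 - 36)**2/7) - 2960 = (-32/7 - 2/7*(-116) + (1/7)*(-116)**2) - 2960 = (-32/7 + 232/7 + (1/7)*13456) - 2960 = (-32/7 + 232/7 + 13456/7) - 2960 = 13656/7 - 2960 = -7064/7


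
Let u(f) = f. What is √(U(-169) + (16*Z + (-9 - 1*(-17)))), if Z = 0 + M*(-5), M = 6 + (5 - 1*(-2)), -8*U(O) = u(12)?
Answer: I*√4134/2 ≈ 32.148*I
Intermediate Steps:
U(O) = -3/2 (U(O) = -⅛*12 = -3/2)
M = 13 (M = 6 + (5 + 2) = 6 + 7 = 13)
Z = -65 (Z = 0 + 13*(-5) = 0 - 65 = -65)
√(U(-169) + (16*Z + (-9 - 1*(-17)))) = √(-3/2 + (16*(-65) + (-9 - 1*(-17)))) = √(-3/2 + (-1040 + (-9 + 17))) = √(-3/2 + (-1040 + 8)) = √(-3/2 - 1032) = √(-2067/2) = I*√4134/2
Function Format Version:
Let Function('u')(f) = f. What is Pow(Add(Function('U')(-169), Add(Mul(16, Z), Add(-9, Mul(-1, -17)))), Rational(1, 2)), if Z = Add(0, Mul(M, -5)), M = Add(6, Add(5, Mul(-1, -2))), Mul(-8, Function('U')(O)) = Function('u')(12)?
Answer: Mul(Rational(1, 2), I, Pow(4134, Rational(1, 2))) ≈ Mul(32.148, I)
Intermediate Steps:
Function('U')(O) = Rational(-3, 2) (Function('U')(O) = Mul(Rational(-1, 8), 12) = Rational(-3, 2))
M = 13 (M = Add(6, Add(5, 2)) = Add(6, 7) = 13)
Z = -65 (Z = Add(0, Mul(13, -5)) = Add(0, -65) = -65)
Pow(Add(Function('U')(-169), Add(Mul(16, Z), Add(-9, Mul(-1, -17)))), Rational(1, 2)) = Pow(Add(Rational(-3, 2), Add(Mul(16, -65), Add(-9, Mul(-1, -17)))), Rational(1, 2)) = Pow(Add(Rational(-3, 2), Add(-1040, Add(-9, 17))), Rational(1, 2)) = Pow(Add(Rational(-3, 2), Add(-1040, 8)), Rational(1, 2)) = Pow(Add(Rational(-3, 2), -1032), Rational(1, 2)) = Pow(Rational(-2067, 2), Rational(1, 2)) = Mul(Rational(1, 2), I, Pow(4134, Rational(1, 2)))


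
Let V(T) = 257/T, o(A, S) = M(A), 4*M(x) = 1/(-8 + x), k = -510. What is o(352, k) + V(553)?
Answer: 354185/760928 ≈ 0.46546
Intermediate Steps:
M(x) = 1/(4*(-8 + x))
o(A, S) = 1/(4*(-8 + A))
o(352, k) + V(553) = 1/(4*(-8 + 352)) + 257/553 = (¼)/344 + 257*(1/553) = (¼)*(1/344) + 257/553 = 1/1376 + 257/553 = 354185/760928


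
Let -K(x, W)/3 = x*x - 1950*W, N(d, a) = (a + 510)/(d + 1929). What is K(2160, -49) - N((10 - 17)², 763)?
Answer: -28252665373/1978 ≈ -1.4283e+7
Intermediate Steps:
N(d, a) = (510 + a)/(1929 + d)
K(x, W) = -3*x² + 5850*W (K(x, W) = -3*(x*x - 1950*W) = -3*(x² - 1950*W) = -3*x² + 5850*W)
K(2160, -49) - N((10 - 17)², 763) = (-3*2160² + 5850*(-49)) - (510 + 763)/(1929 + (10 - 17)²) = (-3*4665600 - 286650) - 1273/(1929 + (-7)²) = (-13996800 - 286650) - 1273/(1929 + 49) = -14283450 - 1273/1978 = -28252665373/1978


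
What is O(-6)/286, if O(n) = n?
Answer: -3/143 ≈ -0.020979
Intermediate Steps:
O(-6)/286 = -6/286 = -6*1/286 = -3/143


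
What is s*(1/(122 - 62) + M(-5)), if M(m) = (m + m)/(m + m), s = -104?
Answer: -1586/15 ≈ -105.73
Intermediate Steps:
M(m) = 1 (M(m) = (2*m)/((2*m)) = (2*m)*(1/(2*m)) = 1)
s*(1/(122 - 62) + M(-5)) = -104*(1/(122 - 62) + 1) = -104*(1/60 + 1) = -104*61/60 = -1586/15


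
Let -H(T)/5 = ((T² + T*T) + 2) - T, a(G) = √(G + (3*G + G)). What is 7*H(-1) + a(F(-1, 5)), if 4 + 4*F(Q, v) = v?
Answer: -175 + √5/2 ≈ -173.88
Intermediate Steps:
F(Q, v) = -1 + v/4
a(G) = √5*√G (a(G) = √(G + 4*G) = √(5*G) = √5*√G)
H(T) = -10 - 10*T² + 5*T (H(T) = -5*(((T² + T*T) + 2) - T) = -5*(((T² + T²) + 2) - T) = -5*((2*T² + 2) - T) = -5*((2 + 2*T²) - T) = -5*(2 - T + 2*T²) = -10 - 10*T² + 5*T)
7*H(-1) + a(F(-1, 5)) = 7*(-10 - 10*(-1)² + 5*(-1)) + √5*√(-1 + (¼)*5) = 7*(-10 - 10*1 - 5) + √5*√(-1 + 5/4) = 7*(-10 - 10 - 5) + √5*√(¼) = 7*(-25) + √5*(½) = -175 + √5/2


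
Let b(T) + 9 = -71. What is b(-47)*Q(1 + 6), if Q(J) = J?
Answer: -560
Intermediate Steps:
b(T) = -80 (b(T) = -9 - 71 = -80)
b(-47)*Q(1 + 6) = -80*(1 + 6) = -80*7 = -560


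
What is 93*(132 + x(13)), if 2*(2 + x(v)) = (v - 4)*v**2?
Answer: 165633/2 ≈ 82817.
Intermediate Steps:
x(v) = -2 + v**2*(-4 + v)/2 (x(v) = -2 + ((v - 4)*v**2)/2 = -2 + ((-4 + v)*v**2)/2 = -2 + (v**2*(-4 + v))/2 = -2 + v**2*(-4 + v)/2)
93*(132 + x(13)) = 93*(132 + (-2 + (1/2)*13**3 - 2*13**2)) = 93*(132 + (-2 + (1/2)*2197 - 2*169)) = 93*(132 + (-2 + 2197/2 - 338)) = 93*(132 + 1517/2) = 93*(1781/2) = 165633/2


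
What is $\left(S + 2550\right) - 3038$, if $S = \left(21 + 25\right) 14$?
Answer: $156$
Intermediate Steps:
$S = 644$ ($S = 46 \cdot 14 = 644$)
$\left(S + 2550\right) - 3038 = \left(644 + 2550\right) - 3038 = 3194 - 3038 = 156$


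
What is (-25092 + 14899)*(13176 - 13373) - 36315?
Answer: 1971706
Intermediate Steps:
(-25092 + 14899)*(13176 - 13373) - 36315 = -10193*(-197) - 36315 = 2008021 - 36315 = 1971706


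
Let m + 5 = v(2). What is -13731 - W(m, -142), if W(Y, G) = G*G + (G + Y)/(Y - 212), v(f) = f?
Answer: -1457514/43 ≈ -33896.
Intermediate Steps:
m = -3 (m = -5 + 2 = -3)
W(Y, G) = G² + (G + Y)/(-212 + Y)
-13731 - W(m, -142) = -13731 - (-142 - 3 - 212*(-142)² - 3*(-142)²)/(-212 - 3) = -13731 - (-142 - 3 - 212*20164 - 3*20164)/(-215) = -13731 - (-1)*(-142 - 3 - 4274768 - 60492)/215 = -13731 - (-1)*(-4335405)/215 = -13731 - 1*867081/43 = -13731 - 867081/43 = -1457514/43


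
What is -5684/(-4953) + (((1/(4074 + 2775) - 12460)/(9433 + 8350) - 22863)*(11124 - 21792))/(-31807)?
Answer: -5448805352477068372/710656065951091 ≈ -7667.3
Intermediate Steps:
-5684/(-4953) + (((1/(4074 + 2775) - 12460)/(9433 + 8350) - 22863)*(11124 - 21792))/(-31807) = -5684*(-1/4953) + (((1/6849 - 12460)/17783 - 22863)*(-10668))*(-1/31807) = 5684/4953 + (((1/6849 - 12460)*(1/17783) - 22863)*(-10668))*(-1/31807) = 5684/4953 + ((-85338539/6849*1/17783 - 22863)*(-10668))*(-1/31807) = 5684/4953 + ((-85338539/121795767 - 22863)*(-10668))*(-1/31807) = 5684/4953 - 2784701959460/121795767*(-10668)*(-1/31807) = 5684/4953 + (9902400167839760/40598589)*(-1/31807) = 5684/4953 - 9902400167839760/1291319320323 = -5448805352477068372/710656065951091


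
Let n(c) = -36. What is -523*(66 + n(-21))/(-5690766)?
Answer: 2615/948461 ≈ 0.0027571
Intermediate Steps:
-523*(66 + n(-21))/(-5690766) = -523*(66 - 36)/(-5690766) = -523*30*(-1/5690766) = -15690*(-1/5690766) = 2615/948461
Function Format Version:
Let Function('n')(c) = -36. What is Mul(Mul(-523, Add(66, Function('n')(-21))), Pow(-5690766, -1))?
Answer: Rational(2615, 948461) ≈ 0.0027571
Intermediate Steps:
Mul(Mul(-523, Add(66, Function('n')(-21))), Pow(-5690766, -1)) = Mul(Mul(-523, Add(66, -36)), Pow(-5690766, -1)) = Mul(Mul(-523, 30), Rational(-1, 5690766)) = Mul(-15690, Rational(-1, 5690766)) = Rational(2615, 948461)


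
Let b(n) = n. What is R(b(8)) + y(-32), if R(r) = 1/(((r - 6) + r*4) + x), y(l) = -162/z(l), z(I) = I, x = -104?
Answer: 2827/560 ≈ 5.0482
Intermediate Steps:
y(l) = -162/l
R(r) = 1/(-110 + 5*r) (R(r) = 1/(((r - 6) + r*4) - 104) = 1/(((-6 + r) + 4*r) - 104) = 1/((-6 + 5*r) - 104) = 1/(-110 + 5*r))
R(b(8)) + y(-32) = 1/(5*(-22 + 8)) - 162/(-32) = (⅕)/(-14) - 162*(-1/32) = (⅕)*(-1/14) + 81/16 = -1/70 + 81/16 = 2827/560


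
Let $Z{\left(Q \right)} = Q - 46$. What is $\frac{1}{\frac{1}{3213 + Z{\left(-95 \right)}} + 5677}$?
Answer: $\frac{3072}{17439745} \approx 0.00017615$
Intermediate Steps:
$Z{\left(Q \right)} = -46 + Q$
$\frac{1}{\frac{1}{3213 + Z{\left(-95 \right)}} + 5677} = \frac{1}{\frac{1}{3213 - 141} + 5677} = \frac{1}{\frac{1}{3072} + 5677} = \frac{1}{\frac{17439745}{3072}} = \frac{3072}{17439745}$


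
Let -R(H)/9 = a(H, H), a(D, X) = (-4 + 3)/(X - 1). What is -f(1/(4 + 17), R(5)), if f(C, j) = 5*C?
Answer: -5/21 ≈ -0.23810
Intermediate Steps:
a(D, X) = -1/(-1 + X)
R(H) = 9/(-1 + H) (R(H) = -(-9)/(-1 + H) = 9/(-1 + H))
-f(1/(4 + 17), R(5)) = -5/(4 + 17) = -5/21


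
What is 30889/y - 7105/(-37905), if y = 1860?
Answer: 11276789/671460 ≈ 16.794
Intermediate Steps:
30889/y - 7105/(-37905) = 30889/1860 - 7105/(-37905) = 30889*(1/1860) - 7105*(-1/37905) = 30889/1860 + 203/1083 = 11276789/671460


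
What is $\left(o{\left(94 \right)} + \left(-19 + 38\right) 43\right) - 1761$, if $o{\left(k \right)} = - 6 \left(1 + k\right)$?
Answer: $-1514$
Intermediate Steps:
$o{\left(k \right)} = -6 - 6 k$
$\left(o{\left(94 \right)} + \left(-19 + 38\right) 43\right) - 1761 = \left(\left(-6 - 564\right) + \left(-19 + 38\right) 43\right) - 1761 = \left(\left(-6 - 564\right) + 19 \cdot 43\right) - 1761 = \left(-570 + 817\right) - 1761 = 247 - 1761 = -1514$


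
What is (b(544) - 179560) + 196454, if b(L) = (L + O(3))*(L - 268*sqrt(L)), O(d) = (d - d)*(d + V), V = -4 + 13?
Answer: 312830 - 583168*sqrt(34) ≈ -3.0876e+6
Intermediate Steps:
V = 9
O(d) = 0 (O(d) = (d - d)*(d + 9) = 0*(9 + d) = 0)
b(L) = L*(L - 268*sqrt(L)) (b(L) = (L + 0)*(L - 268*sqrt(L)) = L*(L - 268*sqrt(L)))
(b(544) - 179560) + 196454 = ((544**2 - 583168*sqrt(34)) - 179560) + 196454 = ((295936 - 583168*sqrt(34)) - 179560) + 196454 = (116376 - 583168*sqrt(34)) + 196454 = 312830 - 583168*sqrt(34)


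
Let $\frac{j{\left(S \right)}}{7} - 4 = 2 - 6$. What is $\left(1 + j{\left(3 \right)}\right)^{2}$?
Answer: $1$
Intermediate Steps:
$j{\left(S \right)} = 0$ ($j{\left(S \right)} = 28 + 7 \left(2 - 6\right) = 28 + 7 \left(-4\right) = 28 - 28 = 0$)
$\left(1 + j{\left(3 \right)}\right)^{2} = \left(1 + 0\right)^{2} = 1^{2} = 1$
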